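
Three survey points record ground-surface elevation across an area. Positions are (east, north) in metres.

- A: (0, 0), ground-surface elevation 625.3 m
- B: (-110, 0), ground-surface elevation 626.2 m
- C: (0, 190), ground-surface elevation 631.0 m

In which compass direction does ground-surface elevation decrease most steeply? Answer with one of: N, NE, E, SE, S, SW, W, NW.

∂z/∂x = (626.2 − 625.3) / (-110 − 0) = -0.008182
∂z/∂y = (631.0 − 625.3) / (190 − 0) = +0.03000
Steepest decrease is along −∇f = (+0.008182 E, -0.03000 N) → south.

S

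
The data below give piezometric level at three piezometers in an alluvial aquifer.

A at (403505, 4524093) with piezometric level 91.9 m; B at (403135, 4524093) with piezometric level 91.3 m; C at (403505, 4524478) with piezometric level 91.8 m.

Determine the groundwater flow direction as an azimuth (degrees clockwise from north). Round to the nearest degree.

∂h/∂x = (91.3 − 91.9) / (403135 − 403505) = +0.001622
∂h/∂y = (91.8 − 91.9) / (4524478 − 4524093) = -0.0002597
Flow direction (−∇h) has components (-0.001622 E, +0.0002597 N).
Azimuth = atan2(E, N) = atan2(-0.001622, +0.0002597) = 279.1° ≈ 279°.

279°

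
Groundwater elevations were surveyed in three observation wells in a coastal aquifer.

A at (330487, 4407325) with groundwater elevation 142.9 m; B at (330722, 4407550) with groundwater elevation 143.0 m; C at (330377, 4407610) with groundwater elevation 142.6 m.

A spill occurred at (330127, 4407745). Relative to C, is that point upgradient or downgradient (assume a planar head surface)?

downgradient

Taking A as reference: B−A = (235, 225, +0.1); C−A = (-110, 285, -0.3).
Solve a·Δx + b·Δy = Δh: det = 235·285 − (-110)·225 = 91725.
∂h/∂x = [(+0.1)·285 − (-0.3)·225] / 91725 = +0.001047
∂h/∂y = [235·(-0.3) − (-110)·(+0.1)] / 91725 = -0.0006487
Head at (330127, 4407745) = 142.9 + (+0.001047)·(-360) + (-0.0006487)·(420) = 142.25 m.
That is lower than the 142.6 m at C, so the point is downgradient.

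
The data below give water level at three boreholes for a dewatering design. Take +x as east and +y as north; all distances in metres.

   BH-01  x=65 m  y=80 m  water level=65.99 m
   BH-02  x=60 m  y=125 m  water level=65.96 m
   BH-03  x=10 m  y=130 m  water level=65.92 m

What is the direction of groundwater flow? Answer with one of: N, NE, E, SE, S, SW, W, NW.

Three-point gradient (reference BH-01): Δ to BH-02 = (-5, 45, -0.03), Δ to BH-03 = (-55, 50, -0.07).
∂h/∂x = +0.0007416, ∂h/∂y = -0.0005843 (det = 2225).
Flow = −∇h = (-0.0007416 east, +0.0005843 north), which points northwest.

NW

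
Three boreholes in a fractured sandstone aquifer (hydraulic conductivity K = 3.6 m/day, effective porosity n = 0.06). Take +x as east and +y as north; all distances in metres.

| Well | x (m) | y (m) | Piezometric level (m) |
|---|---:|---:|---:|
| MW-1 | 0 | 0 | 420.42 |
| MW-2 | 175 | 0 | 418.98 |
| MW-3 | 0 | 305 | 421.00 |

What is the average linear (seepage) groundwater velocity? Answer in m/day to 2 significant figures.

0.51 m/day

∂h/∂x = (418.98 − 420.42) / (175 − 0) = -0.008229
∂h/∂y = (421.00 − 420.42) / (305 − 0) = +0.001902
|∇h| = √(-0.008229² + 0.001902²) = 0.008446
Seepage velocity v = K·i/n = 3.6 × 0.008446 / 0.06 = 0.5068 m/day.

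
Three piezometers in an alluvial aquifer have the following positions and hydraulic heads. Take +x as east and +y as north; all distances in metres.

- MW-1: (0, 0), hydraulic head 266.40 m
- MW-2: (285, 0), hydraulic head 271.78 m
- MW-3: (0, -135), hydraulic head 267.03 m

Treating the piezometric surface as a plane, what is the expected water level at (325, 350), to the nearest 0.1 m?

270.9 m

∂h/∂x = (271.78 − 266.40) / (285 − 0) = +0.01888
∂h/∂y = (267.03 − 266.40) / (-135 − 0) = -0.004667
h(325, 350) = 266.40 + (+0.01888)·(325) + (-0.004667)·(350) = 266.40 +6.135 -1.633 = 270.902 m.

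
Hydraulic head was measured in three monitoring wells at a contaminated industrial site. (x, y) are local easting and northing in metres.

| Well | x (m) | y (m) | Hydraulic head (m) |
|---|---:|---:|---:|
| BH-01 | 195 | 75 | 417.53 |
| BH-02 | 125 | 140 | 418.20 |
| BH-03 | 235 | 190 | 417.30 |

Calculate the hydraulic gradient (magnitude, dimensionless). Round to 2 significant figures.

Differences from BH-01: to BH-02 (Δx, Δy, Δh) = (-70, 65, +0.67); to BH-03 = (40, 115, -0.23).
Determinant of the coordinate differences = (-70)·115 − 40·65 = -10650.
∂h/∂x = [(+0.67)·115 − (-0.23)·65] / -10650 = -0.008638
∂h/∂y = [(-70)·(-0.23) − 40·(+0.67)] / -10650 = +0.001005
|∇h| = √(-0.008638² + 0.001005²) = 0.008696

0.0087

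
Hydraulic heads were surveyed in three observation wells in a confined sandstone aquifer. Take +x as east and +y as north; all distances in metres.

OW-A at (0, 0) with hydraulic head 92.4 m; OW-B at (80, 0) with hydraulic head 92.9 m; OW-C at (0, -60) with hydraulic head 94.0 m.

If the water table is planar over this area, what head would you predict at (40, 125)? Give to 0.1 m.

89.3 m

∂h/∂x = (92.9 − 92.4) / (80 − 0) = +0.006250
∂h/∂y = (94.0 − 92.4) / (-60 − 0) = -0.02667
h(40, 125) = 92.4 + (+0.006250)·(40) + (-0.02667)·(125) = 92.4 +0.250 -3.333 = 89.317 m.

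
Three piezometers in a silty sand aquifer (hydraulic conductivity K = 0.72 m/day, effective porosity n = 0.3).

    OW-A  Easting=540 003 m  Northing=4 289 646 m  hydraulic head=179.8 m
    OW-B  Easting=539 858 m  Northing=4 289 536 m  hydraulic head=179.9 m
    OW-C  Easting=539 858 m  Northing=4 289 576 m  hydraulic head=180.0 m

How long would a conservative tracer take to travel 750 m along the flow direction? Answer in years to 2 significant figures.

Three-point gradient (reference OW-A): Δ to OW-B = (-145, -110, +0.1), Δ to OW-C = (-145, -70, +0.2).
∂h/∂x = -0.002586, ∂h/∂y = +0.002500 (det = -5800).
|∇h| = √(-0.002586² + 0.002500²) = 0.003597
Seepage velocity v = K·i/n = 0.72 × 0.003597 / 0.3 = 0.008633 m/day.
t = 750 / 0.008633 = 8.688e+04 days = 238 years.

240 years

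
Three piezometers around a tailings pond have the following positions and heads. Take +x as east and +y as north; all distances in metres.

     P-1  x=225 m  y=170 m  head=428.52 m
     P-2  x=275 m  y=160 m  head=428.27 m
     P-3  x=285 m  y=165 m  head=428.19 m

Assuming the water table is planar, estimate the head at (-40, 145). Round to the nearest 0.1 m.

430.2 m

Differences from P-1: to P-2 (Δx, Δy, Δh) = (50, -10, -0.25); to P-3 = (60, -5, -0.33).
Determinant of the coordinate differences = 50·(-5) − 60·(-10) = 350.
∂h/∂x = [(-0.25)·(-5) − (-0.33)·(-10)] / 350 = -0.005857
∂h/∂y = [50·(-0.33) − 60·(-0.25)] / 350 = -0.004286
h(-40, 145) = 428.52 + (-0.005857)·(-265) + (-0.004286)·(-25) = 428.52 +1.552 +0.107 = 430.179 m.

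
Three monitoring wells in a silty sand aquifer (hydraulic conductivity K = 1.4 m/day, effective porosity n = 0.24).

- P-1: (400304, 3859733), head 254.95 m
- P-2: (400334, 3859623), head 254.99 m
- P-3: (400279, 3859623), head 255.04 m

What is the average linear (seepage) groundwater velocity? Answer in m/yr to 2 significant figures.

Taking P-1 as reference: P-2−P-1 = (30, -110, +0.04); P-3−P-1 = (-25, -110, +0.09).
Solve a·Δx + b·Δy = Δh: det = 30·(-110) − (-25)·(-110) = -6050.
∂h/∂x = [(+0.04)·(-110) − (+0.09)·(-110)] / -6050 = -0.0009091
∂h/∂y = [30·(+0.09) − (-25)·(+0.04)] / -6050 = -0.0006116
|∇h| = √(-0.0009091² + -0.0006116²) = 0.001096
Seepage velocity v = K·i/n = 1.4 × 0.001096 / 0.24 = 0.006393 m/day = 2.335 m/yr.

2.3 m/yr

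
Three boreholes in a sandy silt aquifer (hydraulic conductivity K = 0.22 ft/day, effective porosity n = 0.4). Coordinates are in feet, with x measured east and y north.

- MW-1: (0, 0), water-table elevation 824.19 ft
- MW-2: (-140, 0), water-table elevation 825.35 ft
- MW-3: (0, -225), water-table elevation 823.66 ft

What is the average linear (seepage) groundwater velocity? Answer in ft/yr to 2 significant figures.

∂h/∂x = (825.35 − 824.19) / (-140 − 0) = -0.008286
∂h/∂y = (823.66 − 824.19) / (-225 − 0) = +0.002356
|∇h| = √(-0.008286² + 0.002356²) = 0.008614
Seepage velocity v = K·i/n = 0.22 × 0.008614 / 0.4 = 0.004738 ft/day = 1.731 ft/yr.

1.7 ft/yr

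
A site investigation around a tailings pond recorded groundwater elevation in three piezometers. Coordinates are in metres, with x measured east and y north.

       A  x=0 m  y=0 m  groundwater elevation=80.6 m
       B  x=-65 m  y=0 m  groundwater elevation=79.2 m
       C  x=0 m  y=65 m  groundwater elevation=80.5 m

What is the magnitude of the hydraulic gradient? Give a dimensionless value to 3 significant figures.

∂h/∂x = (79.2 − 80.6) / (-65 − 0) = +0.02154
∂h/∂y = (80.5 − 80.6) / (65 − 0) = -0.001538
|∇h| = √(0.02154² + -0.001538²) = 0.02159

0.0216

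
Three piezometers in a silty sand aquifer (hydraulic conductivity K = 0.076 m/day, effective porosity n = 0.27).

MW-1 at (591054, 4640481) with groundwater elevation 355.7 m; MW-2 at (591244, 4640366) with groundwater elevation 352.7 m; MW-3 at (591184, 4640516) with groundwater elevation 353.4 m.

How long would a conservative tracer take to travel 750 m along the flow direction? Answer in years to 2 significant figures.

Taking MW-1 as reference: MW-2−MW-1 = (190, -115, -3.0); MW-3−MW-1 = (130, 35, -2.3).
Determinant of the coordinate differences = 190·35 − 130·(-115) = 21600.
∂h/∂x = [(-3.0)·35 − (-2.3)·(-115)] / 21600 = -0.01711
∂h/∂y = [190·(-2.3) − 130·(-3.0)] / 21600 = -0.002176
|∇h| = √(-0.01711² + -0.002176²) = 0.01725
Seepage velocity v = K·i/n = 0.076 × 0.01725 / 0.27 = 0.004856 m/day.
t = 750 / 0.004856 = 1.544e+05 days = 423 years.

420 years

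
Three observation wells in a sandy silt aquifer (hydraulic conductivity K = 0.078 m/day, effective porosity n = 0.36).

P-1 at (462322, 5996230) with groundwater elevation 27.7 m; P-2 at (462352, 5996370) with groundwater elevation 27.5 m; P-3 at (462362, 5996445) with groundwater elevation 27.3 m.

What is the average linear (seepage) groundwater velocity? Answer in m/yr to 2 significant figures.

Taking P-1 as reference: P-2−P-1 = (30, 140, -0.2); P-3−P-1 = (40, 215, -0.4).
Solve a·Δx + b·Δy = Δh: det = 30·215 − 40·140 = 850.
∂h/∂x = [(-0.2)·215 − (-0.4)·140] / 850 = +0.01529
∂h/∂y = [30·(-0.4) − 40·(-0.2)] / 850 = -0.004706
|∇h| = √(0.01529² + -0.004706²) = 0.016
Seepage velocity v = K·i/n = 0.078 × 0.016 / 0.36 = 0.003467 m/day = 1.266 m/yr.

1.3 m/yr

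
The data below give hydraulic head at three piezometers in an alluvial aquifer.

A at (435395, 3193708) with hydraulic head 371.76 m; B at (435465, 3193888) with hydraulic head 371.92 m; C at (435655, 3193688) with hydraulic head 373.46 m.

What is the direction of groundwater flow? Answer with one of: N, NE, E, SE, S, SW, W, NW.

W

Three-point gradient (reference A): Δ to B = (70, 180, +0.16), Δ to C = (260, -20, +1.70).
∂h/∂x = +0.006415, ∂h/∂y = -0.001606 (det = -48200).
Flow = −∇h = (-0.006415 east, +0.001606 north), which points west.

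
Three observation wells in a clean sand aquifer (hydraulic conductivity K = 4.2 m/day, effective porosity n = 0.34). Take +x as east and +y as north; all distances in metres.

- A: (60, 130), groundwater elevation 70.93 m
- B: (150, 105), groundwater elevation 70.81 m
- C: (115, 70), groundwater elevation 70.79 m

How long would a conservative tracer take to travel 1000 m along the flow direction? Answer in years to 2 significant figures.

With h = a·x + b·y + c and A as origin, the differences give:
  90·a + (-25)·b = -0.12
  55·a + (-60)·b = -0.14
Eliminate b (×(-60) and ×(-25), subtract): -4025·a = 3.700 → a = ∂h/∂x = -0.0009193
Back-substitute: b = ∂h/∂y = +0.001491.
|∇h| = √(-0.0009193² + 0.001491²) = 0.001752
Seepage velocity v = K·i/n = 4.2 × 0.001752 / 0.34 = 0.02164 m/day.
t = 1000 / 0.02164 = 4.621e+04 days = 127 years.

130 years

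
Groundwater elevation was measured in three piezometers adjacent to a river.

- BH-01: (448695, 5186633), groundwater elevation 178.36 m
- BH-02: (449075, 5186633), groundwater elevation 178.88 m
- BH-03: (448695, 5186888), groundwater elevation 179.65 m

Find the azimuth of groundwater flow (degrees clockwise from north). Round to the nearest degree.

∂h/∂x = (178.88 − 178.36) / (449075 − 448695) = +0.001368
∂h/∂y = (179.65 − 178.36) / (5186888 − 5186633) = +0.005059
Flow direction (−∇h) has components (-0.001368 E, -0.005059 N).
Azimuth = atan2(E, N) = atan2(-0.001368, -0.005059) = 195.1° ≈ 195°.

195°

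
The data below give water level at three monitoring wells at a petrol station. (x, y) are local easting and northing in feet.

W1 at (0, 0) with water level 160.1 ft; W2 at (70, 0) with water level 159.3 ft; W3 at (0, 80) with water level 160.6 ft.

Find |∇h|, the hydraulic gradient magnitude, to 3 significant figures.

0.0130

∂h/∂x = (159.3 − 160.1) / (70 − 0) = -0.01143
∂h/∂y = (160.6 − 160.1) / (80 − 0) = +0.006250
|∇h| = √(-0.01143² + 0.006250²) = 0.01303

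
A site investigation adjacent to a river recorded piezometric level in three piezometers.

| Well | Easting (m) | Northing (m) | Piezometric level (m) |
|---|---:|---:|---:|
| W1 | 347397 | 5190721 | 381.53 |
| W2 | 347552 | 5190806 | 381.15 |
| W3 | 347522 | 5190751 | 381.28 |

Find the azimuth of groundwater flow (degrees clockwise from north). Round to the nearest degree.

048°

With h = a·x + b·y + c and W1 as origin, the differences give:
  155·a + 85·b = -0.38
  125·a + 30·b = -0.25
Eliminate b (×30 and ×85, subtract): -5975·a = 9.850 → a = ∂h/∂x = -0.001649
Back-substitute: b = ∂h/∂y = -0.001464.
Flow direction (−∇h) has components (+0.001649 E, +0.001464 N).
Azimuth = atan2(E, N) = atan2(+0.001649, +0.001464) = 48.4° ≈ 048°.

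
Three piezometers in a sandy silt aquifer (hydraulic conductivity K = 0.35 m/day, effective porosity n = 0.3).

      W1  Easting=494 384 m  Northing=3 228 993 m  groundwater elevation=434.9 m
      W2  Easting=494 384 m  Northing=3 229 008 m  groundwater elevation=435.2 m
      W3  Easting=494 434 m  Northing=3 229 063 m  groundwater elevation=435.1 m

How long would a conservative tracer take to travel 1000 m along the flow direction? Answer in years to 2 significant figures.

75 years

With h = a·x + b·y + c and W1 as origin, the differences give:
  0·a + 15·b = +0.3
  50·a + 70·b = +0.2
Eliminate b (×70 and ×15, subtract): -750·a = 18.00 → a = ∂h/∂x = -0.02400
Back-substitute: b = ∂h/∂y = +0.02000.
|∇h| = √(-0.02400² + 0.02000²) = 0.03124
Seepage velocity v = K·i/n = 0.35 × 0.03124 / 0.3 = 0.03645 m/day.
t = 1000 / 0.03645 = 2.743e+04 days = 75.1 years.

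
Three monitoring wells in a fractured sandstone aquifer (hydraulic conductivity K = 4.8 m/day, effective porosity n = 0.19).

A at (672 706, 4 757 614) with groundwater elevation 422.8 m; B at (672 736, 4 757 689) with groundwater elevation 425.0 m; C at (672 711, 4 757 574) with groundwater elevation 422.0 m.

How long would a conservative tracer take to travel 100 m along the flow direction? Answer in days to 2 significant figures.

Taking A as reference: B−A = (30, 75, +2.2); C−A = (5, -40, -0.8).
Determinant of the coordinate differences = 30·(-40) − 5·75 = -1575.
∂h/∂x = [(+2.2)·(-40) − (-0.8)·75] / -1575 = +0.01778
∂h/∂y = [30·(-0.8) − 5·(+2.2)] / -1575 = +0.02222
|∇h| = √(0.01778² + 0.02222²) = 0.02846
Seepage velocity v = K·i/n = 4.8 × 0.02846 / 0.19 = 0.719 m/day.
t = 100 / 0.719 = 139.1 days.

140 days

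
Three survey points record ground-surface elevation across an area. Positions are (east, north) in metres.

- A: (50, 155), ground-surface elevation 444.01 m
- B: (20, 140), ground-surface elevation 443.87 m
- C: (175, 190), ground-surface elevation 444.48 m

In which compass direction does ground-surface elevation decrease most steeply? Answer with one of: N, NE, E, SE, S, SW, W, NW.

SW

Three-point gradient (reference A): Δ to B = (-30, -15, -0.14), Δ to C = (125, 35, +0.47).
∂z/∂x = +0.002606, ∂z/∂y = +0.004121 (det = 825).
Steepest decrease is along −∇f = (-0.002606 E, -0.004121 N) → southwest.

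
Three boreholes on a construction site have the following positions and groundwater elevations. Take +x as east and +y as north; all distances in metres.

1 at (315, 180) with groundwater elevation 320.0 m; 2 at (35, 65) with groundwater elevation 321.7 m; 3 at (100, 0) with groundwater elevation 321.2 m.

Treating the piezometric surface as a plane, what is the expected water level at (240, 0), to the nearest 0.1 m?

Three-point gradient (reference 1): Δ to 2 = (-280, -115, +1.7), Δ to 3 = (-215, -180, +1.2).
∂h/∂x = -0.006543, ∂h/∂y = +0.001149 (det = 25675).
h(240, 0) = 320.0 + (-0.006543)·(-75) + (+0.001149)·(-180) = 320.0 +0.491 -0.207 = 320.284 m.

320.3 m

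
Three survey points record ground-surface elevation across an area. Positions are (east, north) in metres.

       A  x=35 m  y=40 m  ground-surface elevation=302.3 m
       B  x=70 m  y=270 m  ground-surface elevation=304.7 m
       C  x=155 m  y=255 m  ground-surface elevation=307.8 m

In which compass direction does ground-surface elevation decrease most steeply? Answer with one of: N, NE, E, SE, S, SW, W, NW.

Differences from A: to B (Δx, Δy, Δh) = (35, 230, +2.4); to C = (120, 215, +5.5).
Solve a·Δx + b·Δy = Δz: det = 35·215 − 120·230 = -20075.
∂z/∂x = [(+2.4)·215 − (+5.5)·230] / -20075 = +0.03731
∂z/∂y = [35·(+5.5) − 120·(+2.4)] / -20075 = +0.004757
Steepest decrease is along −∇f = (-0.03731 E, -0.004757 N) → west.

W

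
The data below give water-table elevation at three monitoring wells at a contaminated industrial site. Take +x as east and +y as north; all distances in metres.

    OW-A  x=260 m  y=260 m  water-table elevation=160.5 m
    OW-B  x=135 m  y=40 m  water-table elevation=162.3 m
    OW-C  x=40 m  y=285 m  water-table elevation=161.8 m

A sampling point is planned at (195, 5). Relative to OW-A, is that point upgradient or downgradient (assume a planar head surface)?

upgradient

Taking OW-A as reference: OW-B−OW-A = (-125, -220, +1.8); OW-C−OW-A = (-220, 25, +1.3).
Solve a·Δx + b·Δy = Δh: det = (-125)·25 − (-220)·(-220) = -51525.
∂h/∂x = [(+1.8)·25 − (+1.3)·(-220)] / -51525 = -0.006424
∂h/∂y = [(-125)·(+1.3) − (-220)·(+1.8)] / -51525 = -0.004532
Head at (195, 5) = 160.5 + (-0.006424)·(-65) + (-0.004532)·(-255) = 162.07 m.
That is higher than the 160.5 m at OW-A, so the point is upgradient.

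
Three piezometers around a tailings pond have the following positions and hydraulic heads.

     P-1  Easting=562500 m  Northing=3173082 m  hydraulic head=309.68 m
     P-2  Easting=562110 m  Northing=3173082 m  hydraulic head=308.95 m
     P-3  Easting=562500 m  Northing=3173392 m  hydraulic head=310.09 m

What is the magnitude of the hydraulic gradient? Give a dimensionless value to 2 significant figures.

0.0023

∂h/∂x = (308.95 − 309.68) / (562110 − 562500) = +0.001872
∂h/∂y = (310.09 − 309.68) / (3173392 − 3173082) = +0.001323
|∇h| = √(0.001872² + 0.001323²) = 0.002292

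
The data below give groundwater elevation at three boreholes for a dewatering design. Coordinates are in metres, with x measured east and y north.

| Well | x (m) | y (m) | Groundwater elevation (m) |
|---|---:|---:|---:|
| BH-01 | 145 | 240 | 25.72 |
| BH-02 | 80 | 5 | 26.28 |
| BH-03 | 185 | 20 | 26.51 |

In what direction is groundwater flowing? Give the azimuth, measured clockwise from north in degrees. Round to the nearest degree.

Differences from BH-01: to BH-02 (Δx, Δy, Δh) = (-65, -235, +0.56); to BH-03 = (40, -220, +0.79).
Solve a·Δx + b·Δy = Δh: det = (-65)·(-220) − 40·(-235) = 23700.
∂h/∂x = [(+0.56)·(-220) − (+0.79)·(-235)] / 23700 = +0.002635
∂h/∂y = [(-65)·(+0.79) − 40·(+0.56)] / 23700 = -0.003112
Flow direction (−∇h) has components (-0.002635 E, +0.003112 N).
Azimuth = atan2(E, N) = atan2(-0.002635, +0.003112) = 319.7° ≈ 320°.

320°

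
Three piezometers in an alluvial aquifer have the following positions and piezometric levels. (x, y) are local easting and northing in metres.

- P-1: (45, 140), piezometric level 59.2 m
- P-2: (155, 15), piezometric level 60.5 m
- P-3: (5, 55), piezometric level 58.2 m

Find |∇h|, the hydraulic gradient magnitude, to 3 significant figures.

With h = a·x + b·y + c and P-1 as origin, the differences give:
  110·a + (-125)·b = +1.3
  (-40)·a + (-85)·b = -1.0
Eliminate b (×(-85) and ×(-125), subtract): -14350·a = -235.50 → a = ∂h/∂x = +0.01641
Back-substitute: b = ∂h/∂y = +0.004042.
|∇h| = √(0.01641² + 0.004042²) = 0.0169

0.0169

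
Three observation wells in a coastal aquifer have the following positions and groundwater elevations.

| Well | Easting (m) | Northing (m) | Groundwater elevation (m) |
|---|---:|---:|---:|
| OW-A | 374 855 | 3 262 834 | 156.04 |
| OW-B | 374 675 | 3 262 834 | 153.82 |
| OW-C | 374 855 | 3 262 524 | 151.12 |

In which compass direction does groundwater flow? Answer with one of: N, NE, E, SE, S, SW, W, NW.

∂h/∂x = (153.82 − 156.04) / (374675 − 374855) = +0.01233
∂h/∂y = (151.12 − 156.04) / (3262524 − 3262834) = +0.01587
Flow = −∇h = (-0.01233 east, -0.01587 north), which points southwest.

SW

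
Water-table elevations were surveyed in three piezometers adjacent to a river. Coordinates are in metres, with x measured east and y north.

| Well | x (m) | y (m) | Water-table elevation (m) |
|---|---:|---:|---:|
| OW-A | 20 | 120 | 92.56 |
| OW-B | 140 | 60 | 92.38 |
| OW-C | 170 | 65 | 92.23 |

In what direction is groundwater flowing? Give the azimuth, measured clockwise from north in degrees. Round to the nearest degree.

Differences from OW-A: to OW-B (Δx, Δy, Δh) = (120, -60, -0.18); to OW-C = (150, -55, -0.33).
Determinant of the coordinate differences = 120·(-55) − 150·(-60) = 2400.
∂h/∂x = [(-0.18)·(-55) − (-0.33)·(-60)] / 2400 = -0.004125
∂h/∂y = [120·(-0.33) − 150·(-0.18)] / 2400 = -0.005250
Flow direction (−∇h) has components (+0.004125 E, +0.005250 N).
Azimuth = atan2(E, N) = atan2(+0.004125, +0.005250) = 38.2° ≈ 038°.

038°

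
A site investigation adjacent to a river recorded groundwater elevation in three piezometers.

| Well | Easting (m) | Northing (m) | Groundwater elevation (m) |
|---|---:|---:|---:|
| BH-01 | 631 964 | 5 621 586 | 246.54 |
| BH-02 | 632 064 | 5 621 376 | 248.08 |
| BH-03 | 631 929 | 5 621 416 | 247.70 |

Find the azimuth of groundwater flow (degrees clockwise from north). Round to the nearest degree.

354°

Three-point gradient (reference BH-01): Δ to BH-02 = (100, -210, +1.54), Δ to BH-03 = (-35, -170, +1.16).
∂h/∂x = +0.0007474, ∂h/∂y = -0.006977 (det = -24350).
Flow direction (−∇h) has components (-0.0007474 E, +0.006977 N).
Azimuth = atan2(E, N) = atan2(-0.0007474, +0.006977) = 353.9° ≈ 354°.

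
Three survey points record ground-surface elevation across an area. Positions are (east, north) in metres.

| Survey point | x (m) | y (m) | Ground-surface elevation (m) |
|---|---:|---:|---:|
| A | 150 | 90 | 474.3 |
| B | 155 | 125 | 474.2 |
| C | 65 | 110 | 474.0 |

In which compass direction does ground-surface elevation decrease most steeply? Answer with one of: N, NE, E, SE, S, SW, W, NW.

NW

Three-point gradient (reference A): Δ to B = (5, 35, -0.1), Δ to C = (-85, 20, -0.3).
∂z/∂x = +0.002764, ∂z/∂y = -0.003252 (det = 3075).
Steepest decrease is along −∇f = (-0.002764 E, +0.003252 N) → northwest.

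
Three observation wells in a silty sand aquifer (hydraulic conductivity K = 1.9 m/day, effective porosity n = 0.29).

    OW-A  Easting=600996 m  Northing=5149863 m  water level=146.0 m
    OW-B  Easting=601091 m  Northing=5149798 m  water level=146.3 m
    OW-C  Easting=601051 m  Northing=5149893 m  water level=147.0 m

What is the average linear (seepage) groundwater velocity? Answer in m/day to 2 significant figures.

With h = a·x + b·y + c and OW-A as origin, the differences give:
  95·a + (-65)·b = +0.3
  55·a + 30·b = +1.0
Eliminate b (×30 and ×(-65), subtract): 6425·a = 74.00 → a = ∂h/∂x = +0.01152
Back-substitute: b = ∂h/∂y = +0.01222.
|∇h| = √(0.01152² + 0.01222²) = 0.01679
Seepage velocity v = K·i/n = 1.9 × 0.01679 / 0.29 = 0.11 m/day.

0.11 m/day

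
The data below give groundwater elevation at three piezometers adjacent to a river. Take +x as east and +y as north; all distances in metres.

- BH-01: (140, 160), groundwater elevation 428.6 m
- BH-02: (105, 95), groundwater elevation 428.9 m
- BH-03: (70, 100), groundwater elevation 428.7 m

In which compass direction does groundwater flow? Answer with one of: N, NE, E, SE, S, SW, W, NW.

Differences from BH-01: to BH-02 (Δx, Δy, Δh) = (-35, -65, +0.3); to BH-03 = (-70, -60, +0.1).
Solve a·Δx + b·Δy = Δh: det = (-35)·(-60) − (-70)·(-65) = -2450.
∂h/∂x = [(+0.3)·(-60) − (+0.1)·(-65)] / -2450 = +0.004694
∂h/∂y = [(-35)·(+0.1) − (-70)·(+0.3)] / -2450 = -0.007143
Flow = −∇h = (-0.004694 east, +0.007143 north), which points northwest.

NW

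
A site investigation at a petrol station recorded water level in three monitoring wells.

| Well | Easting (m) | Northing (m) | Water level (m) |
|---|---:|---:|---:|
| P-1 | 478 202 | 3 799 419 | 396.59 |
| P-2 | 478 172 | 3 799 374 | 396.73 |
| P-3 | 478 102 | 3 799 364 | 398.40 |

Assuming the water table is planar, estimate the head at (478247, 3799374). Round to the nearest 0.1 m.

Differences from P-1: to P-2 (Δx, Δy, Δh) = (-30, -45, +0.14); to P-3 = (-100, -55, +1.81).
Solve a·Δx + b·Δy = Δh: det = (-30)·(-55) − (-100)·(-45) = -2850.
∂h/∂x = [(+0.14)·(-55) − (+1.81)·(-45)] / -2850 = -0.02588
∂h/∂y = [(-30)·(+1.81) − (-100)·(+0.14)] / -2850 = +0.01414
h(478247, 3799374) = 396.59 + (-0.02588)·(45) + (+0.01414)·(-45) = 396.59 -1.164 -0.636 = 394.789 m.

394.8 m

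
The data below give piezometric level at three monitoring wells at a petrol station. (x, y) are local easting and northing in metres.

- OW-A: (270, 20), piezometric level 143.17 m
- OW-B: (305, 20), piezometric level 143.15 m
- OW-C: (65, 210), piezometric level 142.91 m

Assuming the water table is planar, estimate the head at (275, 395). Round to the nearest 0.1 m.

Three-point gradient (reference OW-A): Δ to OW-B = (35, 0, -0.02), Δ to OW-C = (-205, 190, -0.26).
∂h/∂x = -0.0005714, ∂h/∂y = -0.001985 (det = 6650).
h(275, 395) = 143.17 + (-0.0005714)·(5) + (-0.001985)·(375) = 143.17 -0.003 -0.744 = 142.423 m.

142.4 m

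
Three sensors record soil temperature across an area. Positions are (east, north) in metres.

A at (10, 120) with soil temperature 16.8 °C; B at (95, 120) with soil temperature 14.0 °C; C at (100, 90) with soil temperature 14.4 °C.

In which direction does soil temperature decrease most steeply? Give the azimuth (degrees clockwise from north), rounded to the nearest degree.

060°

With T = a·x + b·y + c and A as origin, the differences give:
  85·a + 0·b = -2.8
  90·a + (-30)·b = -2.4
Eliminate b (×(-30) and ×0, subtract): -2550·a = 84.00 → a = ∂T/∂x = -0.03294
Back-substitute: b = ∂T/∂y = -0.01882.
Steepest decrease is along −∇f: components (+0.03294 E, +0.01882 N).
Azimuth = atan2(+0.03294, +0.01882) = 60.3° ≈ 060°.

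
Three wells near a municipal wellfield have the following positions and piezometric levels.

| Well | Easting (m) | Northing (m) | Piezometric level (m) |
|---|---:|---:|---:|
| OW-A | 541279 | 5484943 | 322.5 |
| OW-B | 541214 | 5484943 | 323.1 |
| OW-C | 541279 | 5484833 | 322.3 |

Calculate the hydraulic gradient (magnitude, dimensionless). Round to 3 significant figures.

∂h/∂x = (323.1 − 322.5) / (541214 − 541279) = -0.009231
∂h/∂y = (322.3 − 322.5) / (5484833 − 5484943) = +0.001818
|∇h| = √(-0.009231² + 0.001818²) = 0.009408

0.00941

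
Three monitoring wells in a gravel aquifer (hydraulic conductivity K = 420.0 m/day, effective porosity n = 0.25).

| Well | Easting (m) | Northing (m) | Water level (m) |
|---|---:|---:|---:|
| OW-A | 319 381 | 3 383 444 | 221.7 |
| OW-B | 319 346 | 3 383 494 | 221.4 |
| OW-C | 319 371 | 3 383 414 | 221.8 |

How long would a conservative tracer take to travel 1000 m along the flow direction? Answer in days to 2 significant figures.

120 days

Differences from OW-A: to OW-B (Δx, Δy, Δh) = (-35, 50, -0.3); to OW-C = (-10, -30, +0.1).
Solve a·Δx + b·Δy = Δh: det = (-35)·(-30) − (-10)·50 = 1550.
∂h/∂x = [(-0.3)·(-30) − (+0.1)·50] / 1550 = +0.002581
∂h/∂y = [(-35)·(+0.1) − (-10)·(-0.3)] / 1550 = -0.004194
|∇h| = √(0.002581² + -0.004194²) = 0.004925
Seepage velocity v = K·i/n = 420.0 × 0.004925 / 0.25 = 8.274 m/day.
t = 1000 / 8.274 = 120.9 days.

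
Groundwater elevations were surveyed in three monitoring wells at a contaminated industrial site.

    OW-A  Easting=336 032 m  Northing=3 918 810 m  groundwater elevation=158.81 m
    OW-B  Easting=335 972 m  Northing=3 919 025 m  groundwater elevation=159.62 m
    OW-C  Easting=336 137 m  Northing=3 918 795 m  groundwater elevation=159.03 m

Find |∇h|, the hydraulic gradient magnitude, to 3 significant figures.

0.00530

Differences from OW-A: to OW-B (Δx, Δy, Δh) = (-60, 215, +0.81); to OW-C = (105, -15, +0.22).
Solve a·Δx + b·Δy = Δh: det = (-60)·(-15) − 105·215 = -21675.
∂h/∂x = [(+0.81)·(-15) − (+0.22)·215] / -21675 = +0.002743
∂h/∂y = [(-60)·(+0.22) − 105·(+0.81)] / -21675 = +0.004533
|∇h| = √(0.002743² + 0.004533²) = 0.005298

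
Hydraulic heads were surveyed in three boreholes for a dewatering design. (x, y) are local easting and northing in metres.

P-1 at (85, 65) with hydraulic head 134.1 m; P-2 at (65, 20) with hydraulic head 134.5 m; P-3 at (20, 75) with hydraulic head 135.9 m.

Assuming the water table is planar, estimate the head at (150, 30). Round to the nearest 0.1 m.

Differences from P-1: to P-2 (Δx, Δy, Δh) = (-20, -45, +0.4); to P-3 = (-65, 10, +1.8).
Solve a·Δx + b·Δy = Δh: det = (-20)·10 − (-65)·(-45) = -3125.
∂h/∂x = [(+0.4)·10 − (+1.8)·(-45)] / -3125 = -0.02720
∂h/∂y = [(-20)·(+1.8) − (-65)·(+0.4)] / -3125 = +0.003200
h(150, 30) = 134.1 + (-0.02720)·(65) + (+0.003200)·(-35) = 134.1 -1.768 -0.112 = 132.220 m.

132.2 m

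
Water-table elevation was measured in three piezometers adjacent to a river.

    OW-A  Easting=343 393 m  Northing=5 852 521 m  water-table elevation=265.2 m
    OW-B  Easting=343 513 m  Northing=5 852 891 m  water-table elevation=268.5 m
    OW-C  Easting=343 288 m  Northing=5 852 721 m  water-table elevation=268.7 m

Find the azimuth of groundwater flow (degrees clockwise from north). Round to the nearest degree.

140°

With h = a·x + b·y + c and OW-A as origin, the differences give:
  120·a + 370·b = +3.3
  (-105)·a + 200·b = +3.5
Eliminate b (×200 and ×370, subtract): 62850·a = -635.00 → a = ∂h/∂x = -0.01010
Back-substitute: b = ∂h/∂y = +0.01220.
Flow direction (−∇h) has components (+0.01010 E, -0.01220 N).
Azimuth = atan2(E, N) = atan2(+0.01010, -0.01220) = 140.4° ≈ 140°.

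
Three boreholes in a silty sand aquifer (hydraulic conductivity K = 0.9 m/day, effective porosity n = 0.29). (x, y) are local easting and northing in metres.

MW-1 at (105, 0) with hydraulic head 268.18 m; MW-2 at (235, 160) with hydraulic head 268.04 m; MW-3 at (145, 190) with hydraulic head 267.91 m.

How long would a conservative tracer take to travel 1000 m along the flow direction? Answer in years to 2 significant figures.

480 years

Taking MW-1 as reference: MW-2−MW-1 = (130, 160, -0.14); MW-3−MW-1 = (40, 190, -0.27).
Determinant of the coordinate differences = 130·190 − 40·160 = 18300.
∂h/∂x = [(-0.14)·190 − (-0.27)·160] / 18300 = +0.0009071
∂h/∂y = [130·(-0.27) − 40·(-0.14)] / 18300 = -0.001612
|∇h| = √(0.0009071² + -0.001612²) = 0.00185
Seepage velocity v = K·i/n = 0.9 × 0.00185 / 0.29 = 0.005741 m/day.
t = 1000 / 0.005741 = 1.742e+05 days = 477 years.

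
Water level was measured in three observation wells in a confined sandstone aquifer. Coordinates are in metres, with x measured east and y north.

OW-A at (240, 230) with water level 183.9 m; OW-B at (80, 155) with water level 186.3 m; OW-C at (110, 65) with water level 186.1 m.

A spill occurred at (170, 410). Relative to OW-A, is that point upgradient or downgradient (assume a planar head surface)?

Three-point gradient (reference OW-A): Δ to OW-B = (-160, -75, +2.4), Δ to OW-C = (-130, -165, +2.2).
∂h/∂x = -0.01387, ∂h/∂y = -0.002402 (det = 16650).
Head at (170, 410) = 183.9 + (-0.01387)·(-70) + (-0.002402)·(180) = 184.44 m.
That is higher than the 183.9 m at OW-A, so the point is upgradient.

upgradient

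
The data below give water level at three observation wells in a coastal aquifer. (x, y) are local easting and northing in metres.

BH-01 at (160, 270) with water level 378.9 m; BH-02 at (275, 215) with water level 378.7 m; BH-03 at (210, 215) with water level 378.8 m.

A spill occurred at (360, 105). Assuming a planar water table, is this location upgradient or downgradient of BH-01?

With h = a·x + b·y + c and BH-01 as origin, the differences give:
  115·a + (-55)·b = -0.2
  50·a + (-55)·b = -0.1
Eliminate b (×(-55) and ×(-55), subtract): -3575·a = 5.50 → a = ∂h/∂x = -0.001538
Back-substitute: b = ∂h/∂y = +0.0004196.
Head at (360, 105) = 378.9 + (-0.001538)·(200) + (+0.0004196)·(-165) = 378.52 m.
That is lower than the 378.9 m at BH-01, so the point is downgradient.

downgradient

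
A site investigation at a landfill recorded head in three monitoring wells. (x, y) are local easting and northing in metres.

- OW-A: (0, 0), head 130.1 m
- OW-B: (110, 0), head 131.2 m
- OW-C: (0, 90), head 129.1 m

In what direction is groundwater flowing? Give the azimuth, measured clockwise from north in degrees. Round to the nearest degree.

∂h/∂x = (131.2 − 130.1) / (110 − 0) = +0.010000
∂h/∂y = (129.1 − 130.1) / (90 − 0) = -0.01111
Flow direction (−∇h) has components (-0.010000 E, +0.01111 N).
Azimuth = atan2(E, N) = atan2(-0.010000, +0.01111) = 318.0° ≈ 318°.

318°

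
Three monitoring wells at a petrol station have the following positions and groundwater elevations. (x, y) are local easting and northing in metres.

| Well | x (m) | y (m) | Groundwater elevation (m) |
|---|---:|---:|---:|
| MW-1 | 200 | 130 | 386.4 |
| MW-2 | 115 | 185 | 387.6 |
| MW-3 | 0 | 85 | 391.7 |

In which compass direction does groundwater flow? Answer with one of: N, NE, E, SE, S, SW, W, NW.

NE

Taking MW-1 as reference: MW-2−MW-1 = (-85, 55, +1.2); MW-3−MW-1 = (-200, -45, +5.3).
Determinant of the coordinate differences = (-85)·(-45) − (-200)·55 = 14825.
∂h/∂x = [(+1.2)·(-45) − (+5.3)·55] / 14825 = -0.02331
∂h/∂y = [(-85)·(+5.3) − (-200)·(+1.2)] / 14825 = -0.01420
Flow = −∇h = (+0.02331 east, +0.01420 north), which points northeast.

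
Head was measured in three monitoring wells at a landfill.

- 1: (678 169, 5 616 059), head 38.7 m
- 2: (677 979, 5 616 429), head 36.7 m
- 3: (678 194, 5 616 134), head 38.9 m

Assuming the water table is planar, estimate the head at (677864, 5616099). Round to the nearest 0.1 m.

With h = a·x + b·y + c and 1 as origin, the differences give:
  (-190)·a + 370·b = -2.0
  25·a + 75·b = +0.2
Eliminate b (×75 and ×370, subtract): -23500·a = -224.00 → a = ∂h/∂x = +0.009532
Back-substitute: b = ∂h/∂y = -0.0005106.
h(677864, 5616099) = 38.7 + (+0.009532)·(-305) + (-0.0005106)·(40) = 38.7 -2.907 -0.020 = 35.772 m.

35.8 m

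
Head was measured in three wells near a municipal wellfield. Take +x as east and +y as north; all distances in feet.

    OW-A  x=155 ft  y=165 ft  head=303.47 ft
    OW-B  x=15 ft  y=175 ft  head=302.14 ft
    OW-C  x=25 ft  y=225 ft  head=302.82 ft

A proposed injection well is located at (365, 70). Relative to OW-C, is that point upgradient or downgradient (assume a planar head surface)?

Taking OW-A as reference: OW-B−OW-A = (-140, 10, -1.33); OW-C−OW-A = (-130, 60, -0.65).
Solve a·Δx + b·Δy = Δh: det = (-140)·60 − (-130)·10 = -7100.
∂h/∂x = [(-1.33)·60 − (-0.65)·10] / -7100 = +0.01032
∂h/∂y = [(-140)·(-0.65) − (-130)·(-1.33)] / -7100 = +0.01154
Head at (365, 70) = 303.47 + (+0.01032)·(210) + (+0.01154)·(-95) = 304.54 ft.
That is higher than the 302.82 ft at OW-C, so the point is upgradient.

upgradient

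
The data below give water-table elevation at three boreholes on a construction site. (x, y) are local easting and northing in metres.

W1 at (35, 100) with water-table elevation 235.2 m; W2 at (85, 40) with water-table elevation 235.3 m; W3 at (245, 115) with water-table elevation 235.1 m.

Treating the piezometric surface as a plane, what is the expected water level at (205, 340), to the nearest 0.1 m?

Taking W1 as reference: W2−W1 = (50, -60, +0.1); W3−W1 = (210, 15, -0.1).
Solve a·Δx + b·Δy = Δh: det = 50·15 − 210·(-60) = 13350.
∂h/∂x = [(+0.1)·15 − (-0.1)·(-60)] / 13350 = -0.0003371
∂h/∂y = [50·(-0.1) − 210·(+0.1)] / 13350 = -0.001948
h(205, 340) = 235.2 + (-0.0003371)·(170) + (-0.001948)·(240) = 235.2 -0.057 -0.467 = 234.675 m.

234.7 m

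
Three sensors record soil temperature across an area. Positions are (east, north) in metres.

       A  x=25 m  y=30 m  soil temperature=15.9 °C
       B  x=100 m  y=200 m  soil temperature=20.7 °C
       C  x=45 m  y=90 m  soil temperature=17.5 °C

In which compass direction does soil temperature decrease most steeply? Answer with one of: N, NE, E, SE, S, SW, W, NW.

Differences from A: to B (Δx, Δy, Δh) = (75, 170, +4.8); to C = (20, 60, +1.6).
Solve a·Δx + b·Δy = ΔT: det = 75·60 − 20·170 = 1100.
∂T/∂x = [(+4.8)·60 − (+1.6)·170] / 1100 = +0.01455
∂T/∂y = [75·(+1.6) − 20·(+4.8)] / 1100 = +0.02182
Steepest decrease is along −∇f = (-0.01455 E, -0.02182 N) → southwest.

SW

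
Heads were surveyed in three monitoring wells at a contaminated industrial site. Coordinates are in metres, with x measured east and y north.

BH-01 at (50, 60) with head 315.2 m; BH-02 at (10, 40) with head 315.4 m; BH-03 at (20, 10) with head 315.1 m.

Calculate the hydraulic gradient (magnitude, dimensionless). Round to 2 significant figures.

0.011

Differences from BH-01: to BH-02 (Δx, Δy, Δh) = (-40, -20, +0.2); to BH-03 = (-30, -50, -0.1).
Determinant of the coordinate differences = (-40)·(-50) − (-30)·(-20) = 1400.
∂h/∂x = [(+0.2)·(-50) − (-0.1)·(-20)] / 1400 = -0.008571
∂h/∂y = [(-40)·(-0.1) − (-30)·(+0.2)] / 1400 = +0.007143
|∇h| = √(-0.008571² + 0.007143²) = 0.01116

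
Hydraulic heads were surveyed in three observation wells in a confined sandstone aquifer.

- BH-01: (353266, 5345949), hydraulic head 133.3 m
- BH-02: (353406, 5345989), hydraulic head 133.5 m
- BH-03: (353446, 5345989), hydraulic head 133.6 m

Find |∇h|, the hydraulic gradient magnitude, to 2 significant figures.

Taking BH-01 as reference: BH-02−BH-01 = (140, 40, +0.2); BH-03−BH-01 = (180, 40, +0.3).
Determinant of the coordinate differences = 140·40 − 180·40 = -1600.
∂h/∂x = [(+0.2)·40 − (+0.3)·40] / -1600 = +0.002500
∂h/∂y = [140·(+0.3) − 180·(+0.2)] / -1600 = -0.003750
|∇h| = √(0.002500² + -0.003750²) = 0.004507

0.0045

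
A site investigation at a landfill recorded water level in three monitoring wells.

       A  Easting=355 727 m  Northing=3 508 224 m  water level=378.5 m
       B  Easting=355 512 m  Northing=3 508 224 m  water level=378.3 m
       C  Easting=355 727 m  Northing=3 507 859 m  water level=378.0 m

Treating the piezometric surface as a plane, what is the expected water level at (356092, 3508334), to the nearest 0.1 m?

379.0 m

∂h/∂x = (378.3 − 378.5) / (355512 − 355727) = +0.0009302
∂h/∂y = (378.0 − 378.5) / (3507859 − 3508224) = +0.001370
h(356092, 3508334) = 378.5 + (+0.0009302)·(365) + (+0.001370)·(110) = 378.5 +0.340 +0.151 = 378.990 m.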